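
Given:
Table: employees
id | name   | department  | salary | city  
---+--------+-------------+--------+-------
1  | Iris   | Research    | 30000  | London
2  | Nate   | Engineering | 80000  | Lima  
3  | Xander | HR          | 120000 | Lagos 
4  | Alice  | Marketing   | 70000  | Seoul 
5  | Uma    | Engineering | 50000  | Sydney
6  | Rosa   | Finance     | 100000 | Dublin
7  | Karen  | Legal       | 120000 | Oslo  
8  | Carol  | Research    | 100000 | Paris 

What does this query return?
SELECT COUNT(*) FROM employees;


COUNT(*) counts all rows

8


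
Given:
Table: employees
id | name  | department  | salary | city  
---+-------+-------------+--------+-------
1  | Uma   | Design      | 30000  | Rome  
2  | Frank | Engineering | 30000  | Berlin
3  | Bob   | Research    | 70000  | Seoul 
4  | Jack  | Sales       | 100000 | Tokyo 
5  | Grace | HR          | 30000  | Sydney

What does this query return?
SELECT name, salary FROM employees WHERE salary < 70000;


Filtering: salary < 70000
Matching: 3 rows

3 rows:
Uma, 30000
Frank, 30000
Grace, 30000


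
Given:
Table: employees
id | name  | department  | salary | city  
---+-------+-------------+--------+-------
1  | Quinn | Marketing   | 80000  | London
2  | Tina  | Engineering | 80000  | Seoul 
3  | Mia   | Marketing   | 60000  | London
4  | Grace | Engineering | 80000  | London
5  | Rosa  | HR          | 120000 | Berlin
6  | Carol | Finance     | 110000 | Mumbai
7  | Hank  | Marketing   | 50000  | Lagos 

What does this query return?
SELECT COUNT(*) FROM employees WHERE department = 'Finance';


Counting rows where department = 'Finance'
  Carol -> MATCH


1


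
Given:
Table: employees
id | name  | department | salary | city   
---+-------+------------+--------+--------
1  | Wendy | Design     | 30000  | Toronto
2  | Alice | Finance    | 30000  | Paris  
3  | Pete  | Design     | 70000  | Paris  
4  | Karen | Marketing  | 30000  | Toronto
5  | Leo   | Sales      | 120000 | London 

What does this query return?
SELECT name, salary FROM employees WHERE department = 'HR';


Filtering: department = 'HR'
Matching rows: 0

Empty result set (0 rows)


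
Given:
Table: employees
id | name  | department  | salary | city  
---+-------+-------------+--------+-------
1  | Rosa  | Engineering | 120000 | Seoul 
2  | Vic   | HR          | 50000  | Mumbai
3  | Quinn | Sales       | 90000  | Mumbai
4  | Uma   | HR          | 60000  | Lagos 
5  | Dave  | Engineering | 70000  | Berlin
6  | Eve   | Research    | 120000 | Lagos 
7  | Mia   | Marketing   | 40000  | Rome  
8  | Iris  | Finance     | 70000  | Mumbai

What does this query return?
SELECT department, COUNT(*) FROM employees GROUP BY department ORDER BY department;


Assigning each row to its department group:
  Rosa -> Engineering
  Vic -> HR
  Quinn -> Sales
  Uma -> HR
  Dave -> Engineering
  Eve -> Research
  Mia -> Marketing
  Iris -> Finance


6 groups:
Engineering, 2
Finance, 1
HR, 2
Marketing, 1
Research, 1
Sales, 1


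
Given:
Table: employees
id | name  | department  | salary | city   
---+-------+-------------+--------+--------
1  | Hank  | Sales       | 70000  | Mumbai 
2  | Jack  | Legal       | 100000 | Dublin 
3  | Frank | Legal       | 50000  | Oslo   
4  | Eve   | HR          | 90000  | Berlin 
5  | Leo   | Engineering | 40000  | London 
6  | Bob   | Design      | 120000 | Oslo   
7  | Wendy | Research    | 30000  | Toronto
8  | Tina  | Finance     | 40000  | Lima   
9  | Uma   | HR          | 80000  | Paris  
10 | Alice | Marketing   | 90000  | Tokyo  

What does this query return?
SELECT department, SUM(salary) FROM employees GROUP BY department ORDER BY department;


Summing salary within each department:
  Design: 120000 = 120000
  Engineering: 40000 = 40000
  Finance: 40000 = 40000
  HR: 90000 + 80000 = 170000
  Legal: 100000 + 50000 = 150000
  Marketing: 90000 = 90000
  Research: 30000 = 30000
  Sales: 70000 = 70000


8 groups:
Design, 120000
Engineering, 40000
Finance, 40000
HR, 170000
Legal, 150000
Marketing, 90000
Research, 30000
Sales, 70000


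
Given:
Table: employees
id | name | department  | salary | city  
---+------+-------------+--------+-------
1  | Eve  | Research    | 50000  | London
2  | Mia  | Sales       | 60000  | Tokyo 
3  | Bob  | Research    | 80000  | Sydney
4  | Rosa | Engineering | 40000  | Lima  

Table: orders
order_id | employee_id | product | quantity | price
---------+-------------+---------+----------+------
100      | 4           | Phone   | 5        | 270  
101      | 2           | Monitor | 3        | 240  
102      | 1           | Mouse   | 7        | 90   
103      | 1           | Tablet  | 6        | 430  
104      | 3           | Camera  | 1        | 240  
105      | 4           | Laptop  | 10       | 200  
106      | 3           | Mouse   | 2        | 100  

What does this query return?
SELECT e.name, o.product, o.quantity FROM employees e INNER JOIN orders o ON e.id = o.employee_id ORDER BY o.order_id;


Joining employees.id = orders.employee_id:
  employee Rosa (id=4) -> order Phone
  employee Mia (id=2) -> order Monitor
  employee Eve (id=1) -> order Mouse
  employee Eve (id=1) -> order Tablet
  employee Bob (id=3) -> order Camera
  employee Rosa (id=4) -> order Laptop
  employee Bob (id=3) -> order Mouse


7 rows:
Rosa, Phone, 5
Mia, Monitor, 3
Eve, Mouse, 7
Eve, Tablet, 6
Bob, Camera, 1
Rosa, Laptop, 10
Bob, Mouse, 2


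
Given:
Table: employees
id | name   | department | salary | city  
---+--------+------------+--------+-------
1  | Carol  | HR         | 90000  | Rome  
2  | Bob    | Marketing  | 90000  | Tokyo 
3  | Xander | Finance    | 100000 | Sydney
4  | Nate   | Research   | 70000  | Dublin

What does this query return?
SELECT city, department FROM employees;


Projecting columns: city, department

4 rows:
Rome, HR
Tokyo, Marketing
Sydney, Finance
Dublin, Research


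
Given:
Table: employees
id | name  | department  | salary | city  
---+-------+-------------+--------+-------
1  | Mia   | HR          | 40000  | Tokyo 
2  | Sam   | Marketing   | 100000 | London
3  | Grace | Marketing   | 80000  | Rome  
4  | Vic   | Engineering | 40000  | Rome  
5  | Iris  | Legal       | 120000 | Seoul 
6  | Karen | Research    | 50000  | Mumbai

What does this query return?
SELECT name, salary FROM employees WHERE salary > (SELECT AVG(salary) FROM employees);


Subquery: AVG(salary) = 71666.67
Filtering: salary > 71666.67
  Sam (100000) -> MATCH
  Grace (80000) -> MATCH
  Iris (120000) -> MATCH


3 rows:
Sam, 100000
Grace, 80000
Iris, 120000


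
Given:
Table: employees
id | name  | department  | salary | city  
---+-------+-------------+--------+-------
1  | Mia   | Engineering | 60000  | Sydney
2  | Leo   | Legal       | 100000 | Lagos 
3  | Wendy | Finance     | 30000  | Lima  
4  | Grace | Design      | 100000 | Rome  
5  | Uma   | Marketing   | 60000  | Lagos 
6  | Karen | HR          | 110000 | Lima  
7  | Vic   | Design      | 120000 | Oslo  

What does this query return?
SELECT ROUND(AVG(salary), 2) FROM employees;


SUM(salary) = 580000
COUNT = 7
ROUND(AVG, 2) = ROUND(580000 / 7, 2) = 82857.14

82857.14


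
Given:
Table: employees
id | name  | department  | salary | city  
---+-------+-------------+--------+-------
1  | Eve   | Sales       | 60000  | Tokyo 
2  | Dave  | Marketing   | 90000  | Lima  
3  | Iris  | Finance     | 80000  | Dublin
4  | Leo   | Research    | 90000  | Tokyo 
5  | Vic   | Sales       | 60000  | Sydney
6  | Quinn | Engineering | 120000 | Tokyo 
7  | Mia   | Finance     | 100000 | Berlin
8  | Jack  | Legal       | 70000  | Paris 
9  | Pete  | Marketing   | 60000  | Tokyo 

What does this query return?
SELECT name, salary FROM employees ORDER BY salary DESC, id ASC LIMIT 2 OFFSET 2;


Sort by salary DESC (id ASC tiebreak), then skip 2 and take 2
Rows 3 through 4

2 rows:
Dave, 90000
Leo, 90000


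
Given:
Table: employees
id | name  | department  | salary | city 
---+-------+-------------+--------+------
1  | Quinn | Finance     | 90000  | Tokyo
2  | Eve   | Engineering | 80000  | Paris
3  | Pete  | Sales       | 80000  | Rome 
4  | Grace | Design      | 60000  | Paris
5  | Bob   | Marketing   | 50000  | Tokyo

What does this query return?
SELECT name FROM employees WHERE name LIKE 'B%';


LIKE 'B%' matches names starting with 'B'
Matching: 1

1 rows:
Bob


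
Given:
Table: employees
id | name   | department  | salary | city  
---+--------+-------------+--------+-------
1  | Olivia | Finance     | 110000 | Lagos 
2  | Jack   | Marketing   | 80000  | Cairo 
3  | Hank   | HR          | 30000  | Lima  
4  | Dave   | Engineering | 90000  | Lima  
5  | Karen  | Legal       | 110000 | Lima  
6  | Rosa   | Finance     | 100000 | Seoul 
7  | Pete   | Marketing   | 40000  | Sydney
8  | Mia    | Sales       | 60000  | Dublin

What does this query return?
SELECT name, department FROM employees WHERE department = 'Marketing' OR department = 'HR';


Filtering: department = 'Marketing' OR 'HR'
Matching: 3 rows

3 rows:
Jack, Marketing
Hank, HR
Pete, Marketing


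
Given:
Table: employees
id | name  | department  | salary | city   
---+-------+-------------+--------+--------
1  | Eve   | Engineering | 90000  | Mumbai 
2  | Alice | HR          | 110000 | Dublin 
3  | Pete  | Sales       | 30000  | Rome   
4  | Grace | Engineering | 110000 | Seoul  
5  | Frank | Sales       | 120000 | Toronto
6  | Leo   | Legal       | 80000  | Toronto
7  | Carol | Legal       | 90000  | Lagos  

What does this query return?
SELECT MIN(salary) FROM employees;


Salaries: 90000, 110000, 30000, 110000, 120000, 80000, 90000
MIN = 30000

30000


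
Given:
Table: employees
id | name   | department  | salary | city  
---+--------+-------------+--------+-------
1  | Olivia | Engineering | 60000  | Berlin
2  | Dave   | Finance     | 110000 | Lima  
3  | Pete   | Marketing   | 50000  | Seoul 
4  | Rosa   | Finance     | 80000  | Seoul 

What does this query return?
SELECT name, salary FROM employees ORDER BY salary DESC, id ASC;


Sorting by salary DESC, then id ASC for ties

4 rows:
Dave, 110000
Rosa, 80000
Olivia, 60000
Pete, 50000


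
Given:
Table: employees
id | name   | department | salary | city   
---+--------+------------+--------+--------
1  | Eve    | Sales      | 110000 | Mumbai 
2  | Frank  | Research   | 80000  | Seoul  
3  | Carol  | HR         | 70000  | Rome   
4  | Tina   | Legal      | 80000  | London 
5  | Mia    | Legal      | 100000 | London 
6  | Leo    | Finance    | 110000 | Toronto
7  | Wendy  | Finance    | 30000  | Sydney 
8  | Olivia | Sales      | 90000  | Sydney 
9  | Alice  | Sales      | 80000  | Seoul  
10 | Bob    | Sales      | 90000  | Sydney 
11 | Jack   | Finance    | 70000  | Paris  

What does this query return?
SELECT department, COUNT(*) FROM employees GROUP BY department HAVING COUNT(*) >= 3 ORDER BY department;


Groups with count >= 3:
  Finance: 3 -> PASS
  Sales: 4 -> PASS
  HR: 1 -> filtered out
  Legal: 2 -> filtered out
  Research: 1 -> filtered out


2 groups:
Finance, 3
Sales, 4


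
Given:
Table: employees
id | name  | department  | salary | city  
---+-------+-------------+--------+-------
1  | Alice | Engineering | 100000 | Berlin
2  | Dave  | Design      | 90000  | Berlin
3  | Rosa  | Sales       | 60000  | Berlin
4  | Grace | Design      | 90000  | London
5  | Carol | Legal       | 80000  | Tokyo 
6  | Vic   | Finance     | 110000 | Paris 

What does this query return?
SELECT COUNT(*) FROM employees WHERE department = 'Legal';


Counting rows where department = 'Legal'
  Carol -> MATCH


1


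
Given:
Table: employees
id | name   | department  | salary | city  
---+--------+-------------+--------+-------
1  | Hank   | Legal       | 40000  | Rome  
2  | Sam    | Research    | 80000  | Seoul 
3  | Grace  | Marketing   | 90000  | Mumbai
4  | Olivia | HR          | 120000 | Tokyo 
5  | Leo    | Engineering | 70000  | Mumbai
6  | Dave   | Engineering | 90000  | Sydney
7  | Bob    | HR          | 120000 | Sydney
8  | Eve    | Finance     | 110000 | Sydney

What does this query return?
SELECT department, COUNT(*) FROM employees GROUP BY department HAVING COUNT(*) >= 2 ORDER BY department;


Groups with count >= 2:
  Engineering: 2 -> PASS
  HR: 2 -> PASS
  Finance: 1 -> filtered out
  Legal: 1 -> filtered out
  Marketing: 1 -> filtered out
  Research: 1 -> filtered out


2 groups:
Engineering, 2
HR, 2


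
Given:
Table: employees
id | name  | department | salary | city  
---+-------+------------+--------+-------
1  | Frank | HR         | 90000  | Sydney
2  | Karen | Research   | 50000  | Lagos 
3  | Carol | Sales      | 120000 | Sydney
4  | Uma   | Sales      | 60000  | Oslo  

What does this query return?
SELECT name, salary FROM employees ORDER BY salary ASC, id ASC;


Sorting by salary ASC, then id ASC for ties

4 rows:
Karen, 50000
Uma, 60000
Frank, 90000
Carol, 120000


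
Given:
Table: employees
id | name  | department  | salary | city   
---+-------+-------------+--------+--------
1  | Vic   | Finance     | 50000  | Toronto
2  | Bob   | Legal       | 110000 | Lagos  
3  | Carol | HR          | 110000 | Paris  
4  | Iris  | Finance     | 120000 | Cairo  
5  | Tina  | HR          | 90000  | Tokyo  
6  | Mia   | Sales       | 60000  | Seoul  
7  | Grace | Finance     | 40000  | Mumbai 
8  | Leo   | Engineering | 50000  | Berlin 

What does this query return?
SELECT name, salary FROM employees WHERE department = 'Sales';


Filtering: department = 'Sales'
Matching rows: 1

1 rows:
Mia, 60000


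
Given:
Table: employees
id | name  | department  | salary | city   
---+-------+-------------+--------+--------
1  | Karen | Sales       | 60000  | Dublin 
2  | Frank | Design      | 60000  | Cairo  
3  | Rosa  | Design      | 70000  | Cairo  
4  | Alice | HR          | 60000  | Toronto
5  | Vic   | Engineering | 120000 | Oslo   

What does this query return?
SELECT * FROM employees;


SELECT * returns all 5 rows with all columns

5 rows:
1, Karen, Sales, 60000, Dublin
2, Frank, Design, 60000, Cairo
3, Rosa, Design, 70000, Cairo
4, Alice, HR, 60000, Toronto
5, Vic, Engineering, 120000, Oslo


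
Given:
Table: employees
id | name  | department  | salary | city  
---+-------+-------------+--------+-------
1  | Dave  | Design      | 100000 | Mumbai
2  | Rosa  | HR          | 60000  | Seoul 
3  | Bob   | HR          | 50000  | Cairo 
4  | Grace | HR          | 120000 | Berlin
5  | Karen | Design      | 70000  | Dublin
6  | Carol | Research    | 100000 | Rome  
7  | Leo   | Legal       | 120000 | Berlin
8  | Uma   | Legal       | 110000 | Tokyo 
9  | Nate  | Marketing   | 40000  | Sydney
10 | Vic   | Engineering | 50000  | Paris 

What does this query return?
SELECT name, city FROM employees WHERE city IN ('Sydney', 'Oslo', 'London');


Filtering: city IN ('Sydney', 'Oslo', 'London')
Matching: 1 rows

1 rows:
Nate, Sydney


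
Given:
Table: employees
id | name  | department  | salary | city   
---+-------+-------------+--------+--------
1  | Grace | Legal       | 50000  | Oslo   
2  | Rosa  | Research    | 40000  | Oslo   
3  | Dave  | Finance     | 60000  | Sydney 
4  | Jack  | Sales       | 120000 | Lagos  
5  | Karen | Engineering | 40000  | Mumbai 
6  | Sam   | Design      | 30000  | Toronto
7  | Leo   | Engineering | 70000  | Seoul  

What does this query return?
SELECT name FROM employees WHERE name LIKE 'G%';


LIKE 'G%' matches names starting with 'G'
Matching: 1

1 rows:
Grace


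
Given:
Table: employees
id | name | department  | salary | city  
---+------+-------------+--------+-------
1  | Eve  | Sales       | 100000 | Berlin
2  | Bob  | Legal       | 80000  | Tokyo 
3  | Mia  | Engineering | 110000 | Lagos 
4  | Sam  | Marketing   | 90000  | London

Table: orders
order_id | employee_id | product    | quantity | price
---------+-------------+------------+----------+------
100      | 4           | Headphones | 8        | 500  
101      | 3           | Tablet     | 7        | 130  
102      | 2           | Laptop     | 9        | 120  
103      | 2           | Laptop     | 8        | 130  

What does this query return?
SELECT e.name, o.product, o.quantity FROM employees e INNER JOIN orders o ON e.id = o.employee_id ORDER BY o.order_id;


Joining employees.id = orders.employee_id:
  employee Sam (id=4) -> order Headphones
  employee Mia (id=3) -> order Tablet
  employee Bob (id=2) -> order Laptop
  employee Bob (id=2) -> order Laptop


4 rows:
Sam, Headphones, 8
Mia, Tablet, 7
Bob, Laptop, 9
Bob, Laptop, 8


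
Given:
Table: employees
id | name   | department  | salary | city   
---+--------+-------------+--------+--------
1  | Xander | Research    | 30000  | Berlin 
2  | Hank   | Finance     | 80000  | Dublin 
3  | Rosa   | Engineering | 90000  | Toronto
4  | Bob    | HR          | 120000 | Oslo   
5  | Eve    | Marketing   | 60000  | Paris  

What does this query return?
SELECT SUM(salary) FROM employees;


SUM(salary) = 30000 + 80000 + 90000 + 120000 + 60000 = 380000

380000


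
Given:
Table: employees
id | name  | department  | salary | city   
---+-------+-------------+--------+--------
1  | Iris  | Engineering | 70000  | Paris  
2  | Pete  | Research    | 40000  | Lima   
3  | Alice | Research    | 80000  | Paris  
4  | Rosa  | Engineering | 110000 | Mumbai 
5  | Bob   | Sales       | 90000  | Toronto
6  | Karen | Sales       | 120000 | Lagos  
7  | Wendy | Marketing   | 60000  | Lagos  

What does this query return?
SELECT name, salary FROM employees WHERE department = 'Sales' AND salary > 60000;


Filtering: department = 'Sales' AND salary > 60000
Matching: 2 rows

2 rows:
Bob, 90000
Karen, 120000


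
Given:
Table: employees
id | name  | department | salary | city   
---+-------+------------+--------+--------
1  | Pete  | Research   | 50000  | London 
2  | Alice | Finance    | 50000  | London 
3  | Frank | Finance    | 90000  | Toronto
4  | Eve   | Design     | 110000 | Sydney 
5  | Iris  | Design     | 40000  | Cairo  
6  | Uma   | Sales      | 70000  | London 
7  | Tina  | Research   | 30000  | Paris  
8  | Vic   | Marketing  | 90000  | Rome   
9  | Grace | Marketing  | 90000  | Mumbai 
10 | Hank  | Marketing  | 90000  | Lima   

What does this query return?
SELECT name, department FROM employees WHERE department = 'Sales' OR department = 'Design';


Filtering: department = 'Sales' OR 'Design'
Matching: 3 rows

3 rows:
Eve, Design
Iris, Design
Uma, Sales


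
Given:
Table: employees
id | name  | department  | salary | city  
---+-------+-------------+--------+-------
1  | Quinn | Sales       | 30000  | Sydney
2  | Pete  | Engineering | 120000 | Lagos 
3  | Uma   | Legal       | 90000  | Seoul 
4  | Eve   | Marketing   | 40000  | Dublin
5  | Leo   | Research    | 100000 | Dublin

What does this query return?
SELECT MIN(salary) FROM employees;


Salaries: 30000, 120000, 90000, 40000, 100000
MIN = 30000

30000


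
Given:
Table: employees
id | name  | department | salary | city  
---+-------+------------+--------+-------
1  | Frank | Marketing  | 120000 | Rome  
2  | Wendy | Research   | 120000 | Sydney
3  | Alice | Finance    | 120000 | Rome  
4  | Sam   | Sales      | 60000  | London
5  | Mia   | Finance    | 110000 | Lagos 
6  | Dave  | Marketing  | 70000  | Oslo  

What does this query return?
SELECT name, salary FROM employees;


Projecting columns: name, salary

6 rows:
Frank, 120000
Wendy, 120000
Alice, 120000
Sam, 60000
Mia, 110000
Dave, 70000


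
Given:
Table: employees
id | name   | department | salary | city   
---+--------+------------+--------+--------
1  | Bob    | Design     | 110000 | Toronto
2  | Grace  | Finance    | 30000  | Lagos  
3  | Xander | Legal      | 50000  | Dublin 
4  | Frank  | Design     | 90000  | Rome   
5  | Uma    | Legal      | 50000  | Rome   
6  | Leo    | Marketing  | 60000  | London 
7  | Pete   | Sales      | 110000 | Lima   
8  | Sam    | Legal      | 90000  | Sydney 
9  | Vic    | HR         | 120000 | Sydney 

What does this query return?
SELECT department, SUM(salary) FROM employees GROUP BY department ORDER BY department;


Summing salary within each department:
  Design: 110000 + 90000 = 200000
  Finance: 30000 = 30000
  HR: 120000 = 120000
  Legal: 50000 + 50000 + 90000 = 190000
  Marketing: 60000 = 60000
  Sales: 110000 = 110000


6 groups:
Design, 200000
Finance, 30000
HR, 120000
Legal, 190000
Marketing, 60000
Sales, 110000


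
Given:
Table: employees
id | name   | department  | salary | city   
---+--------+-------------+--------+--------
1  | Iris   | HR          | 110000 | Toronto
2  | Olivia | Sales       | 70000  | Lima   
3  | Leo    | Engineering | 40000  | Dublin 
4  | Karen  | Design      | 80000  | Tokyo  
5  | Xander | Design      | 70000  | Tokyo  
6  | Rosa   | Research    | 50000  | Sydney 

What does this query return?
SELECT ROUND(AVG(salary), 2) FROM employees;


SUM(salary) = 420000
COUNT = 6
ROUND(AVG, 2) = ROUND(420000 / 6, 2) = 70000.0

70000.0


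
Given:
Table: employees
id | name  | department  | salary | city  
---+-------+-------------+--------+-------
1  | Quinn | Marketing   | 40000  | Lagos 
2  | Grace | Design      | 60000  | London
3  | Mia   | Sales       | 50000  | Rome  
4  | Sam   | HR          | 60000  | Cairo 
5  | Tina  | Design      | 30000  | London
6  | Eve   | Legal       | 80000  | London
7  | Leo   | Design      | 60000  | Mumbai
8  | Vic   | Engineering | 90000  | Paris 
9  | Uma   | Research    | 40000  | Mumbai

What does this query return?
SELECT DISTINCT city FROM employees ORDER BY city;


All 'city' values (row order): Lagos, London, Rome, Cairo, London, London, Mumbai, Paris, Mumbai
Removing duplicates leaves 6 unique value(s).

6 values:
Cairo
Lagos
London
Mumbai
Paris
Rome


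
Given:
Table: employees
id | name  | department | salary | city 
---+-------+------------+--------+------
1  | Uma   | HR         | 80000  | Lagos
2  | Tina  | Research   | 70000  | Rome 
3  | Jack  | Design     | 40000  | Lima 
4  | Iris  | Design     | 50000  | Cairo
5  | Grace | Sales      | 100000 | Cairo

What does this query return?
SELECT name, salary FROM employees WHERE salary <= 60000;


Filtering: salary <= 60000
Matching: 2 rows

2 rows:
Jack, 40000
Iris, 50000


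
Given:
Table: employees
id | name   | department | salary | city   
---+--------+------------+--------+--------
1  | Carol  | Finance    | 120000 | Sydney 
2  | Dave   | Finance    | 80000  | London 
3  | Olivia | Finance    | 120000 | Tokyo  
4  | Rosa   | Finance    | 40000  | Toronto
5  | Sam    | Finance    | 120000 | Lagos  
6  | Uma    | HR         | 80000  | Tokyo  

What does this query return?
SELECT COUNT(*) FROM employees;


COUNT(*) counts all rows

6


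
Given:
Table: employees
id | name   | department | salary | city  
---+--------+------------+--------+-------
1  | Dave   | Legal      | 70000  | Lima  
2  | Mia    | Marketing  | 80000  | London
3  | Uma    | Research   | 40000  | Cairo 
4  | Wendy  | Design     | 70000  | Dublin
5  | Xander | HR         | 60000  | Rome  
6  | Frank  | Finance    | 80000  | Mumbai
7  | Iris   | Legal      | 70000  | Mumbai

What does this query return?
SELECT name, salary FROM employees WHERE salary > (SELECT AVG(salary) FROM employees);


Subquery: AVG(salary) = 67142.86
Filtering: salary > 67142.86
  Dave (70000) -> MATCH
  Mia (80000) -> MATCH
  Wendy (70000) -> MATCH
  Frank (80000) -> MATCH
  Iris (70000) -> MATCH


5 rows:
Dave, 70000
Mia, 80000
Wendy, 70000
Frank, 80000
Iris, 70000


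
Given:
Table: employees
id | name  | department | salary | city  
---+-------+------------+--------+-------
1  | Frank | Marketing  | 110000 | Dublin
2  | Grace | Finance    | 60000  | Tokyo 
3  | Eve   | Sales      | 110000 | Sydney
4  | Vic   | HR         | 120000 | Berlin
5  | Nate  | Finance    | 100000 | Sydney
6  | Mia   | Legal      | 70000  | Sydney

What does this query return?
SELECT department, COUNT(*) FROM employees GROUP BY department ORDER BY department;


Assigning each row to its department group:
  Frank -> Marketing
  Grace -> Finance
  Eve -> Sales
  Vic -> HR
  Nate -> Finance
  Mia -> Legal


5 groups:
Finance, 2
HR, 1
Legal, 1
Marketing, 1
Sales, 1


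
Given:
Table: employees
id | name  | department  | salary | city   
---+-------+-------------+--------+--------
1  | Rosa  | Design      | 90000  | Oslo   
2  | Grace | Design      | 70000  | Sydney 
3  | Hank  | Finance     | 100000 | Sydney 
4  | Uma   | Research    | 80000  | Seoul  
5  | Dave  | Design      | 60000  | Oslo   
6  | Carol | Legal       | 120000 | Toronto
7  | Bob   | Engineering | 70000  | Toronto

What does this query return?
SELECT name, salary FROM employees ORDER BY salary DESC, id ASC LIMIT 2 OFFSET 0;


Sort by salary DESC (id ASC tiebreak), then skip 0 and take 2
Rows 1 through 2

2 rows:
Carol, 120000
Hank, 100000


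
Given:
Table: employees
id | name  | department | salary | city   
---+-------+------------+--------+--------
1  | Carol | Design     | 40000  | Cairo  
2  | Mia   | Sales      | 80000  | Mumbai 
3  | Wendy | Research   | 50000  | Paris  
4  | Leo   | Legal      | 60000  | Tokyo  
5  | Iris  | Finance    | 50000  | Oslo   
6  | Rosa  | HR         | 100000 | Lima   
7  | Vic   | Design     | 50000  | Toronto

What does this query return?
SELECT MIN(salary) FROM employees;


Salaries: 40000, 80000, 50000, 60000, 50000, 100000, 50000
MIN = 40000

40000


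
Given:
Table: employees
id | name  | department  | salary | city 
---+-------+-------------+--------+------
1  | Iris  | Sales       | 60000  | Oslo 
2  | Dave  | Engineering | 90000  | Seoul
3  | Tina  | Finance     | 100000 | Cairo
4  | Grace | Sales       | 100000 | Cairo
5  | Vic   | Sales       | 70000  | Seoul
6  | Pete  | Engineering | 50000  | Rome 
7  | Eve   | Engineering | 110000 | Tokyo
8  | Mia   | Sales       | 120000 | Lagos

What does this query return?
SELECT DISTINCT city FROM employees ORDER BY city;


All 'city' values (row order): Oslo, Seoul, Cairo, Cairo, Seoul, Rome, Tokyo, Lagos
Removing duplicates leaves 6 unique value(s).

6 values:
Cairo
Lagos
Oslo
Rome
Seoul
Tokyo


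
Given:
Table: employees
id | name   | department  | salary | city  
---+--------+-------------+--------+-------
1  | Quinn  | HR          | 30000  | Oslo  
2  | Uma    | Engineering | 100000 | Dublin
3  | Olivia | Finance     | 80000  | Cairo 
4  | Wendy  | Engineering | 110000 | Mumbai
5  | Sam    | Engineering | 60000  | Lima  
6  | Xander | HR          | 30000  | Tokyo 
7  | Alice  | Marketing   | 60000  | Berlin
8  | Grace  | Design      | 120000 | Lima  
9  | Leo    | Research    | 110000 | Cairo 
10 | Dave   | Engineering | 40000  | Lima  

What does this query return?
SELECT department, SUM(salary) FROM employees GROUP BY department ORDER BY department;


Summing salary within each department:
  Design: 120000 = 120000
  Engineering: 100000 + 110000 + 60000 + 40000 = 310000
  Finance: 80000 = 80000
  HR: 30000 + 30000 = 60000
  Marketing: 60000 = 60000
  Research: 110000 = 110000


6 groups:
Design, 120000
Engineering, 310000
Finance, 80000
HR, 60000
Marketing, 60000
Research, 110000


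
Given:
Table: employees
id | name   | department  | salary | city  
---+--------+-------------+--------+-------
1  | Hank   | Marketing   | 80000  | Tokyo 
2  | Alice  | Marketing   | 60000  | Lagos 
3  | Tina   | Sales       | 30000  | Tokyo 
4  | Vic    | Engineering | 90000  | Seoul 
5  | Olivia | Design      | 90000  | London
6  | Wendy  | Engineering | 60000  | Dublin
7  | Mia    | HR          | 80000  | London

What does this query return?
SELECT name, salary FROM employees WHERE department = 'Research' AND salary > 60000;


Filtering: department = 'Research' AND salary > 60000
Matching: 0 rows

Empty result set (0 rows)


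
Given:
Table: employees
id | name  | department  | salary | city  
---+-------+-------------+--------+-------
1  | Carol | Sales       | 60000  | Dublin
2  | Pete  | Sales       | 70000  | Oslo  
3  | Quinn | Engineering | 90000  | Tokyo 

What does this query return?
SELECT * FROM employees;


SELECT * returns all 3 rows with all columns

3 rows:
1, Carol, Sales, 60000, Dublin
2, Pete, Sales, 70000, Oslo
3, Quinn, Engineering, 90000, Tokyo


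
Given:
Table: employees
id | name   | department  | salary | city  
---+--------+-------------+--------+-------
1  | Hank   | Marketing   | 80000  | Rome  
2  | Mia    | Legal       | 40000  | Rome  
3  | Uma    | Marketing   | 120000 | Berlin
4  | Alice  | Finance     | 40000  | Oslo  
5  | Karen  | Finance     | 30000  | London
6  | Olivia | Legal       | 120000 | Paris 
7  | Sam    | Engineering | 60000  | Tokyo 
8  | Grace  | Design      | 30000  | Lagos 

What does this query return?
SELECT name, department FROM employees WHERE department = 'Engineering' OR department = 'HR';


Filtering: department = 'Engineering' OR 'HR'
Matching: 1 rows

1 rows:
Sam, Engineering


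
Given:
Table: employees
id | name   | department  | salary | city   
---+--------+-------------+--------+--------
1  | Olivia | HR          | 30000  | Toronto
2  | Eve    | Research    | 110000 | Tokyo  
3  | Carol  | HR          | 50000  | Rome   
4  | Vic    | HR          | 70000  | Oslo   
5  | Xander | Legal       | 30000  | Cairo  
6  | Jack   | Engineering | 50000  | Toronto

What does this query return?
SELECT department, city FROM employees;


Projecting columns: department, city

6 rows:
HR, Toronto
Research, Tokyo
HR, Rome
HR, Oslo
Legal, Cairo
Engineering, Toronto


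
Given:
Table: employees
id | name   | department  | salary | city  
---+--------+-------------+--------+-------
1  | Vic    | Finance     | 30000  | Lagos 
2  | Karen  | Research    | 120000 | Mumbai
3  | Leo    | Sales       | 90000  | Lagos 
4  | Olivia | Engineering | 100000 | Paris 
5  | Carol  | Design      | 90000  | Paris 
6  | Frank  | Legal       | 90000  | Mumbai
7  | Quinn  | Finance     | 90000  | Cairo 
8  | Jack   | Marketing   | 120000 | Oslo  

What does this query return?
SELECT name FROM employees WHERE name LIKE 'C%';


LIKE 'C%' matches names starting with 'C'
Matching: 1

1 rows:
Carol


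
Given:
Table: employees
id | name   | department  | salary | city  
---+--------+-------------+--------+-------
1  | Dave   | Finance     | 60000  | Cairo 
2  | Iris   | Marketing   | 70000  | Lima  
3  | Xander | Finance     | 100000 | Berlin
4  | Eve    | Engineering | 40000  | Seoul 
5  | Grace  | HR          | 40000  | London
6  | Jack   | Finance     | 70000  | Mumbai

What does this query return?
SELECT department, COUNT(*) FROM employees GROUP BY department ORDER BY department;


Assigning each row to its department group:
  Dave -> Finance
  Iris -> Marketing
  Xander -> Finance
  Eve -> Engineering
  Grace -> HR
  Jack -> Finance


4 groups:
Engineering, 1
Finance, 3
HR, 1
Marketing, 1


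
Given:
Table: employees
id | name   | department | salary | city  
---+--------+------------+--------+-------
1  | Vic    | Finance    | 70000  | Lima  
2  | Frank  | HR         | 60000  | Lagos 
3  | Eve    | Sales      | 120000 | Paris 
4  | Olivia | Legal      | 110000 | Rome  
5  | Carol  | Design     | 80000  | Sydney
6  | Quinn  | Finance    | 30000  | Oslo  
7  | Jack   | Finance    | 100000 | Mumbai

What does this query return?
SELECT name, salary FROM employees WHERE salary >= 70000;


Filtering: salary >= 70000
Matching: 5 rows

5 rows:
Vic, 70000
Eve, 120000
Olivia, 110000
Carol, 80000
Jack, 100000


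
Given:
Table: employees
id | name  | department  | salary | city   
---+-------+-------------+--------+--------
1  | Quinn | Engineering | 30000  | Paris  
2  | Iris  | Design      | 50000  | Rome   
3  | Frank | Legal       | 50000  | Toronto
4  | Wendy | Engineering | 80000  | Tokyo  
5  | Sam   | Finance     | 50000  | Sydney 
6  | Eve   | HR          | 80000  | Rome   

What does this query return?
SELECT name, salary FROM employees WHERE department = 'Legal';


Filtering: department = 'Legal'
Matching rows: 1

1 rows:
Frank, 50000


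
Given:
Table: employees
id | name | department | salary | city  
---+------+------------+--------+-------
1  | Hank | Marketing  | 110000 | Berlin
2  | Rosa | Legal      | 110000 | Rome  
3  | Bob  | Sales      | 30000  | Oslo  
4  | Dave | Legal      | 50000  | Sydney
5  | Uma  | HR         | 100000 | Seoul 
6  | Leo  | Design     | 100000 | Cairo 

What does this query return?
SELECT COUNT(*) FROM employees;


COUNT(*) counts all rows

6


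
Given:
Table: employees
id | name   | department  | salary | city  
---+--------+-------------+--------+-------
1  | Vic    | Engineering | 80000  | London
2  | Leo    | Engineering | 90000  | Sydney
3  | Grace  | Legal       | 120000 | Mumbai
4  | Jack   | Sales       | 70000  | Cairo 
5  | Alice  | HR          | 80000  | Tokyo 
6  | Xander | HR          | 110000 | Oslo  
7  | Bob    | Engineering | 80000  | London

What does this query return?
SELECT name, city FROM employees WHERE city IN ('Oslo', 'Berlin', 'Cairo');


Filtering: city IN ('Oslo', 'Berlin', 'Cairo')
Matching: 2 rows

2 rows:
Jack, Cairo
Xander, Oslo


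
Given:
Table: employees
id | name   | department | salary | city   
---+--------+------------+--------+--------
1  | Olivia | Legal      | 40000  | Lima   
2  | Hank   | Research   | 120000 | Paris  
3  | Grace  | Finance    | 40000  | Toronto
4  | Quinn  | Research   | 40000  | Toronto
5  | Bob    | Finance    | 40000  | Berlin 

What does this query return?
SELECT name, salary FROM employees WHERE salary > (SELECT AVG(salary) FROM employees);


Subquery: AVG(salary) = 56000.0
Filtering: salary > 56000.0
  Hank (120000) -> MATCH


1 rows:
Hank, 120000


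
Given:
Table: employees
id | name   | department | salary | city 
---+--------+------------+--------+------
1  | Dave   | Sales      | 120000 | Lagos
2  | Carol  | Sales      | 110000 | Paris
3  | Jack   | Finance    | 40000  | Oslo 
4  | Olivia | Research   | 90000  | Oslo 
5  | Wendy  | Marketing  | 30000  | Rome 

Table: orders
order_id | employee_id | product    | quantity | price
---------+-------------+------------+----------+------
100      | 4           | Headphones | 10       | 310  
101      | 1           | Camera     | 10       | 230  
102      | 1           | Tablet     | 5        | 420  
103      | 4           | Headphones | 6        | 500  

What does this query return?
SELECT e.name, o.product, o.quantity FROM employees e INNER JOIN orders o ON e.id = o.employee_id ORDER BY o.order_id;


Joining employees.id = orders.employee_id:
  employee Olivia (id=4) -> order Headphones
  employee Dave (id=1) -> order Camera
  employee Dave (id=1) -> order Tablet
  employee Olivia (id=4) -> order Headphones


4 rows:
Olivia, Headphones, 10
Dave, Camera, 10
Dave, Tablet, 5
Olivia, Headphones, 6


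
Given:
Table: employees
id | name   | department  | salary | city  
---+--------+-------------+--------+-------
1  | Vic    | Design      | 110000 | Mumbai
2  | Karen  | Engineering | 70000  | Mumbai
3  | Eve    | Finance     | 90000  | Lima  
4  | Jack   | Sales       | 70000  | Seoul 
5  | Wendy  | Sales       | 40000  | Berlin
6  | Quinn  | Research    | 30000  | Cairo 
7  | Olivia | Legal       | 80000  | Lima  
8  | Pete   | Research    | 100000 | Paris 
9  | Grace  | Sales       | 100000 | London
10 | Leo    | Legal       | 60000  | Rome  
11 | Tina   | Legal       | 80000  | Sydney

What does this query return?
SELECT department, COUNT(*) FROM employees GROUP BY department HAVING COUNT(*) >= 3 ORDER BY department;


Groups with count >= 3:
  Legal: 3 -> PASS
  Sales: 3 -> PASS
  Design: 1 -> filtered out
  Engineering: 1 -> filtered out
  Finance: 1 -> filtered out
  Research: 2 -> filtered out


2 groups:
Legal, 3
Sales, 3


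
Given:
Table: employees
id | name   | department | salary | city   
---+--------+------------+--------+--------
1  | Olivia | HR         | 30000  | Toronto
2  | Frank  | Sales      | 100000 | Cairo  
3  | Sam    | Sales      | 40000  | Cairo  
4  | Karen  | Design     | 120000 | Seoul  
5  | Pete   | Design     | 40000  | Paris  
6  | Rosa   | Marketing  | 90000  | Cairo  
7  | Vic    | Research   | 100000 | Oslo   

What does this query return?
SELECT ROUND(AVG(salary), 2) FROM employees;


SUM(salary) = 520000
COUNT = 7
ROUND(AVG, 2) = ROUND(520000 / 7, 2) = 74285.71

74285.71


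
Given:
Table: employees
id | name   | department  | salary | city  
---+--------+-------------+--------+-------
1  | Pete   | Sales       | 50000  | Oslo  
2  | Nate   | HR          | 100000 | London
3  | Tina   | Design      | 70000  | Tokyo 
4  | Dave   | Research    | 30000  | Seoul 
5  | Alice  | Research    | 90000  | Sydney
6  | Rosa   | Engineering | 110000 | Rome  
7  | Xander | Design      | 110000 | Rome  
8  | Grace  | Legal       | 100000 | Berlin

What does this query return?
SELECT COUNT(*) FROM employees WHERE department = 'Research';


Counting rows where department = 'Research'
  Dave -> MATCH
  Alice -> MATCH


2


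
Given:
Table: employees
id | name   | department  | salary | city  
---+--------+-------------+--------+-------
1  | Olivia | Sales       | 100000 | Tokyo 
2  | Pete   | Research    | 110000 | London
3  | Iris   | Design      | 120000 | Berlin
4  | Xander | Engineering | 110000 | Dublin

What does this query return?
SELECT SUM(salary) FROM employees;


SUM(salary) = 100000 + 110000 + 120000 + 110000 = 440000

440000


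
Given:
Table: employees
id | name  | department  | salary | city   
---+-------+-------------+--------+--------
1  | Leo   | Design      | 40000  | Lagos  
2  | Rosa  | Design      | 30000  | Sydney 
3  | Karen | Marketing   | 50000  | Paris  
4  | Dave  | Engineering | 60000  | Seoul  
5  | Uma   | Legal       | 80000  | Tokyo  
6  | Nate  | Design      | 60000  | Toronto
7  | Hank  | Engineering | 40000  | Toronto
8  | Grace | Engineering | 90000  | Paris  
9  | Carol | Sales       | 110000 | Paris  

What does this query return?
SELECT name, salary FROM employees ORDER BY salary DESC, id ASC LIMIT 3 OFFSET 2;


Sort by salary DESC (id ASC tiebreak), then skip 2 and take 3
Rows 3 through 5

3 rows:
Uma, 80000
Dave, 60000
Nate, 60000


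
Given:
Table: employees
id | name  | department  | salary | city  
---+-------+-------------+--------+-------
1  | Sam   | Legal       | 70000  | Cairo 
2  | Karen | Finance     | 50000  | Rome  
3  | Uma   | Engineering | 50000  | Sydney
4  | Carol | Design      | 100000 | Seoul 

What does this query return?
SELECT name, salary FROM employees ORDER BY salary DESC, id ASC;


Sorting by salary DESC, then id ASC for ties

4 rows:
Carol, 100000
Sam, 70000
Karen, 50000
Uma, 50000


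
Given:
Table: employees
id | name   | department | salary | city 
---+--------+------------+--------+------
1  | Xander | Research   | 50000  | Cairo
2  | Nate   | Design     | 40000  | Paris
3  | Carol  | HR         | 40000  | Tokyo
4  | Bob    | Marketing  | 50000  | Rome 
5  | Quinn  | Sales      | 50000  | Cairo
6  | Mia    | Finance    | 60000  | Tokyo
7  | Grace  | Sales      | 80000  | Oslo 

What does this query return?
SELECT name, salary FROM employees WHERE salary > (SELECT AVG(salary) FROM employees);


Subquery: AVG(salary) = 52857.14
Filtering: salary > 52857.14
  Mia (60000) -> MATCH
  Grace (80000) -> MATCH


2 rows:
Mia, 60000
Grace, 80000


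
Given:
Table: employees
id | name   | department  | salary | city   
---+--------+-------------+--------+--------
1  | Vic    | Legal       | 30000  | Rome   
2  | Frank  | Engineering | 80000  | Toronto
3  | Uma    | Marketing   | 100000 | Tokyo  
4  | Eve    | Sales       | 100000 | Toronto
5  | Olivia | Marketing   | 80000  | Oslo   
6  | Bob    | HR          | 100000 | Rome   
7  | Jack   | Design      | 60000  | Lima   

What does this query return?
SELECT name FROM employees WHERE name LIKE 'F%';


LIKE 'F%' matches names starting with 'F'
Matching: 1

1 rows:
Frank


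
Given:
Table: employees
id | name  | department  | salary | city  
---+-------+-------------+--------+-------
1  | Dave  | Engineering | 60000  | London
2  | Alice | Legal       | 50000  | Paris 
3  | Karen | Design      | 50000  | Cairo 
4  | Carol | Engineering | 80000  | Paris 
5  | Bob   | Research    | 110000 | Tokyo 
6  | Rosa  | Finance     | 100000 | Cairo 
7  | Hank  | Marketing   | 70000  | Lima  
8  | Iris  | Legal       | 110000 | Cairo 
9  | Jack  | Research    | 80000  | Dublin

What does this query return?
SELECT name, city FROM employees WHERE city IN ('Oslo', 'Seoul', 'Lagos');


Filtering: city IN ('Oslo', 'Seoul', 'Lagos')
Matching: 0 rows

Empty result set (0 rows)
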